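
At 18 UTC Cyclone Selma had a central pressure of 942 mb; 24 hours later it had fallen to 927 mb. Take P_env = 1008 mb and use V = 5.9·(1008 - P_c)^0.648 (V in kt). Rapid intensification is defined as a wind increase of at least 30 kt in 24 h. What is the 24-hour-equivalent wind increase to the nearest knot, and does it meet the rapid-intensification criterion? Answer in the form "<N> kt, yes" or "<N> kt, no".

13 kt, no

V₁: ΔP = 66, V ≈ 5.9 × 66^0.648 ≈ 89.11 kt.
V₂: ΔP = 81, V ≈ 5.9 × 81^0.648 ≈ 101.75 kt.
ΔV over 24 h = 12.64 kt → 24 h equivalent = 12.64 × 24/24 ≈ 12.64 kt.
13 kt < 30 kt ⇒ not rapid intensification.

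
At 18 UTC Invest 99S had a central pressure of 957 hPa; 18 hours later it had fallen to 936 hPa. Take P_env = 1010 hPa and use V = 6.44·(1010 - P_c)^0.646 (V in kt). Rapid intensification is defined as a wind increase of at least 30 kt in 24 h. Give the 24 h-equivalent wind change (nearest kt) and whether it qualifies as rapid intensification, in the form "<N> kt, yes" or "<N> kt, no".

V₁: ΔP = 53, V ≈ 6.44 × 53^0.646 ≈ 83.71 kt.
V₂: ΔP = 74, V ≈ 6.44 × 74^0.646 ≈ 103.85 kt.
ΔV over 18 h = 20.14 kt → 24 h equivalent = 20.14 × 24/18 ≈ 26.85 kt.
27 kt < 30 kt ⇒ not rapid intensification.

27 kt, no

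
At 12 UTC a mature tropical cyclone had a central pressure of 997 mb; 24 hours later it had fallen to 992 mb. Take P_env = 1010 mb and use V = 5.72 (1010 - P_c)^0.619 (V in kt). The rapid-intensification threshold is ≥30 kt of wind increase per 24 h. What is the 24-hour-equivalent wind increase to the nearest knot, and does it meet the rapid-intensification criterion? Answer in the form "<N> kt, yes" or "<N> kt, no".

V₁: ΔP = 13, V ≈ 5.72 × 13^0.619 ≈ 27.99 kt.
V₂: ΔP = 18, V ≈ 5.72 × 18^0.619 ≈ 34.23 kt.
ΔV over 24 h = 6.24 kt → 24 h equivalent = 6.24 × 24/24 ≈ 6.24 kt.
6 kt < 30 kt ⇒ not rapid intensification.

6 kt, no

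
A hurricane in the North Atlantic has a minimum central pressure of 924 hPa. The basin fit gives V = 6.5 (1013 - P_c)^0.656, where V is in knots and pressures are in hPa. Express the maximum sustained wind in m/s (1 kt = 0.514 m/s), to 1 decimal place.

ΔP = 1013 − 924 = 89 hPa.
V ≈ 6.5 × 89^0.656 = 6.5 × 19.002 ≈ 123.513 kt.
123.513 × 0.514 ≈ 63.49 m/s → 63.5 m/s.

63.5 m/s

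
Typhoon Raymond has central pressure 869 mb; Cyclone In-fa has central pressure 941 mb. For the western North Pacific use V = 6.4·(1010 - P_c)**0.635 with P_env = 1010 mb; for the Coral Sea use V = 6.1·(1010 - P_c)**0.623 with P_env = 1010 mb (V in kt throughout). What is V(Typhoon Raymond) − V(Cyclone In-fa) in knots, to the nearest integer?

Typhoon Raymond: ΔP = 141; V ≈ 6.4 × 141^0.635 ≈ 148.23 kt.
Cyclone In-fa: ΔP = 69; V ≈ 6.1 × 69^0.623 ≈ 85.30 kt.
Difference ≈ 148.23 − 85.30 = 62.93 → 63 kt.

63 kt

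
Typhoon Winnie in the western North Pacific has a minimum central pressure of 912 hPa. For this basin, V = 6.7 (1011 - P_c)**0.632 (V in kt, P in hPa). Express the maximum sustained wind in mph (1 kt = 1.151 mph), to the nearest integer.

ΔP = 1011 − 912 = 99 hPa.
V ≈ 6.7 × 99^0.632 = 6.7 × 18.249 ≈ 122.269 kt.
122.269 × 1.151 ≈ 140.73 mph → 141 mph.

141 mph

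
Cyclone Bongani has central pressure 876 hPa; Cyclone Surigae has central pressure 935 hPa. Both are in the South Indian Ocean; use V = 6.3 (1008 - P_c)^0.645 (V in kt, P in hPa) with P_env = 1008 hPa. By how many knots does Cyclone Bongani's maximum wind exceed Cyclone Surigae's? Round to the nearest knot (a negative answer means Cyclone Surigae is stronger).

47 kt

Cyclone Bongani: ΔP = 132; V ≈ 6.3 × 132^0.645 ≈ 146.93 kt.
Cyclone Surigae: ΔP = 73; V ≈ 6.3 × 73^0.645 ≈ 100.27 kt.
Difference ≈ 146.93 − 100.27 = 46.66 → 47 kt.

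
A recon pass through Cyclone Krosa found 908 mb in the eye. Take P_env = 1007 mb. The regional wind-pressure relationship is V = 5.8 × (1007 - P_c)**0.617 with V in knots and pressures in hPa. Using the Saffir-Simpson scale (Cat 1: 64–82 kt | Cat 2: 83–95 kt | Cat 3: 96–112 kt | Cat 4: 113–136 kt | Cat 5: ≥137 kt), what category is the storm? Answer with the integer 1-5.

ΔP = 1007 − 908 = 99 mb.
V ≈ 5.8 × 99^0.617 = 5.8 × 17.03 ≈ 99 kt.
99 kt falls in the Category 3 band.

3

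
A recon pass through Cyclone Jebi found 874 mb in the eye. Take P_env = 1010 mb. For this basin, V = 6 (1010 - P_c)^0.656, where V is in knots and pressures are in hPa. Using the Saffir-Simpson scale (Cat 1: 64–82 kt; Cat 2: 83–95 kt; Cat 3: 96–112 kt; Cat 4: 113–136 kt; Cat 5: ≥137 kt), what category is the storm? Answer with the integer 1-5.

ΔP = 1010 − 874 = 136 mb.
V ≈ 6 × 136^0.656 = 6 × 25.10 ≈ 151 kt.
151 kt falls in the Category 5 band.

5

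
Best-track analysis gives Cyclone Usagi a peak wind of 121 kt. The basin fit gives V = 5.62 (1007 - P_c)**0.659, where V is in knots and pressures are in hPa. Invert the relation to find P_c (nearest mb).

902 mb

ΔP = (V / 5.62)^(1/0.659) = (121/5.62)^1.517.
121/5.62 = 21.530; 21.530^1.517 ≈ 105.40 mb.
P_c = 1007 − 105.40 = 901.60 ≈ 902 mb.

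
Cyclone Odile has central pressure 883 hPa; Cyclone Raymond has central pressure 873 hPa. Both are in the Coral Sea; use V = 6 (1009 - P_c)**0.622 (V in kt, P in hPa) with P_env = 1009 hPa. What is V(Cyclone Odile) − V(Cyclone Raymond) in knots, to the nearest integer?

Cyclone Odile: ΔP = 126; V ≈ 6 × 126^0.622 ≈ 121.50 kt.
Cyclone Raymond: ΔP = 136; V ≈ 6 × 136^0.622 ≈ 127.41 kt.
Difference ≈ 121.50 − 127.41 = -5.91 → -6 kt.

-6 kt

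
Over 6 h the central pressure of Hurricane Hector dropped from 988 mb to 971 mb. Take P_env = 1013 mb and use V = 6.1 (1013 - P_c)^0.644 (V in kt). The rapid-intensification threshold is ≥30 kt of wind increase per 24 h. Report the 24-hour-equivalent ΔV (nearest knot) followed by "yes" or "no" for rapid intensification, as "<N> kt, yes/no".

V₁: ΔP = 25, V ≈ 6.1 × 25^0.644 ≈ 48.48 kt.
V₂: ΔP = 42, V ≈ 6.1 × 42^0.644 ≈ 67.72 kt.
ΔV over 6 h = 19.24 kt → 24 h equivalent = 19.24 × 24/6 ≈ 76.96 kt.
77 kt ≥ 30 kt ⇒ rapid intensification.

77 kt, yes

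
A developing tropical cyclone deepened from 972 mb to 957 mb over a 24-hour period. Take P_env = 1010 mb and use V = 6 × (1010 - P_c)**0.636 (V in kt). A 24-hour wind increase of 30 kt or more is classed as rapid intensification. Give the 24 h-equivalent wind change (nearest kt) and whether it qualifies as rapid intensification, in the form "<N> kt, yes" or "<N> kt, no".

14 kt, no

V₁: ΔP = 38, V ≈ 6 × 38^0.636 ≈ 60.66 kt.
V₂: ΔP = 53, V ≈ 6 × 53^0.636 ≈ 74.95 kt.
ΔV over 24 h = 14.29 kt → 24 h equivalent = 14.29 × 24/24 ≈ 14.29 kt.
14 kt < 30 kt ⇒ not rapid intensification.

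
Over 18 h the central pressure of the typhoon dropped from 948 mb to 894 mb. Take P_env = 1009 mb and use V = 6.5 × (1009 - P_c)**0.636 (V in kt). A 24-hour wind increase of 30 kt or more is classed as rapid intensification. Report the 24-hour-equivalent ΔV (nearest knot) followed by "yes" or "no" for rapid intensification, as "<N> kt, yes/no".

59 kt, yes

V₁: ΔP = 61, V ≈ 6.5 × 61^0.636 ≈ 88.79 kt.
V₂: ΔP = 115, V ≈ 6.5 × 115^0.636 ≈ 132.90 kt.
ΔV over 18 h = 44.11 kt → 24 h equivalent = 44.11 × 24/18 ≈ 58.81 kt.
59 kt ≥ 30 kt ⇒ rapid intensification.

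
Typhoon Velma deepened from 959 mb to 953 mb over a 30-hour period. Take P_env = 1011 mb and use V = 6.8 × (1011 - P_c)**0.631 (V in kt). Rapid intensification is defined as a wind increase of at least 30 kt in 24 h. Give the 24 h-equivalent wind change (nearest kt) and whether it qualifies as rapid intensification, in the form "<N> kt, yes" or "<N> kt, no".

5 kt, no

V₁: ΔP = 52, V ≈ 6.8 × 52^0.631 ≈ 82.28 kt.
V₂: ΔP = 58, V ≈ 6.8 × 58^0.631 ≈ 88.15 kt.
ΔV over 30 h = 5.87 kt → 24 h equivalent = 5.87 × 24/30 ≈ 4.70 kt.
5 kt < 30 kt ⇒ not rapid intensification.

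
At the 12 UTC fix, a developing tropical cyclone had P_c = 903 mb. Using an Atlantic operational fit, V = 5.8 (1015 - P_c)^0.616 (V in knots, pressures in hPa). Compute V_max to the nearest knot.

ΔP = 1015 − 903 = 112 mb.
112^0.616 ≈ 18.294.
V ≈ 5.8 × 18.294 ≈ 106.1 kt.

106 kt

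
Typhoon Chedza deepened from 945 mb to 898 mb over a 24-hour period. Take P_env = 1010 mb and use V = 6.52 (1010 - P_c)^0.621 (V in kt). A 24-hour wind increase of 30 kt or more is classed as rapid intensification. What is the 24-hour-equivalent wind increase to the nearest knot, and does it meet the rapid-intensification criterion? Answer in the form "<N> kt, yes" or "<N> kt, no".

V₁: ΔP = 65, V ≈ 6.52 × 65^0.621 ≈ 87.11 kt.
V₂: ΔP = 112, V ≈ 6.52 × 112^0.621 ≈ 122.13 kt.
ΔV over 24 h = 35.02 kt → 24 h equivalent = 35.02 × 24/24 ≈ 35.02 kt.
35 kt ≥ 30 kt ⇒ rapid intensification.

35 kt, yes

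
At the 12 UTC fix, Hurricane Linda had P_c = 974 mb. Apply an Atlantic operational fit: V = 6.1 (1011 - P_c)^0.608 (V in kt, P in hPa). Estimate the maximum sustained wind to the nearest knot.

ΔP = 1011 − 974 = 37 mb.
37^0.608 ≈ 8.984.
V ≈ 6.1 × 8.984 ≈ 54.8 kt.

55 kt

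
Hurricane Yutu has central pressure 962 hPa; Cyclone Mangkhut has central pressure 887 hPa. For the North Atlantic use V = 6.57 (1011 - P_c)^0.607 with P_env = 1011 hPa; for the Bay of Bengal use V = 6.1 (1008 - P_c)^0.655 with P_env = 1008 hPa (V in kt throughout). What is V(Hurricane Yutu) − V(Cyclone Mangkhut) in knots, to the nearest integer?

-71 kt

Hurricane Yutu: ΔP = 49; V ≈ 6.57 × 49^0.607 ≈ 69.75 kt.
Cyclone Mangkhut: ΔP = 121; V ≈ 6.1 × 121^0.655 ≈ 141.11 kt.
Difference ≈ 69.75 − 141.11 = -71.36 → -71 kt.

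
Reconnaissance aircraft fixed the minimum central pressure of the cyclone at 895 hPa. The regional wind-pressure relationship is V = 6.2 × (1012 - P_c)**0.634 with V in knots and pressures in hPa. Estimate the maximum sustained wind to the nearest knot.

ΔP = 1012 − 895 = 117 hPa.
117^0.634 ≈ 20.475.
V ≈ 6.2 × 20.475 ≈ 126.9 kt.

127 kt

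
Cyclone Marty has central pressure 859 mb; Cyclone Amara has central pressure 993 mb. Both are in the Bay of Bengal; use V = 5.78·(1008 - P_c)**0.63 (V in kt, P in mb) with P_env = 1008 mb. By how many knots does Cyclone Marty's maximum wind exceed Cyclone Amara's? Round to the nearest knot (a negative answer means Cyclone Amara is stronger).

103 kt

Cyclone Marty: ΔP = 149; V ≈ 5.78 × 149^0.63 ≈ 135.22 kt.
Cyclone Amara: ΔP = 15; V ≈ 5.78 × 15^0.63 ≈ 31.83 kt.
Difference ≈ 135.22 − 31.83 = 103.39 → 103 kt.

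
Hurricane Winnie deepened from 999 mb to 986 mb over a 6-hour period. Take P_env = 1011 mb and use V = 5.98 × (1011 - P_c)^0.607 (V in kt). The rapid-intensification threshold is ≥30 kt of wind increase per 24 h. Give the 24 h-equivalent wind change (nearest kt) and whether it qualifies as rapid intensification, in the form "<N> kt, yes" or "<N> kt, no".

61 kt, yes

V₁: ΔP = 12, V ≈ 5.98 × 12^0.607 ≈ 27.02 kt.
V₂: ΔP = 25, V ≈ 5.98 × 25^0.607 ≈ 42.19 kt.
ΔV over 6 h = 15.17 kt → 24 h equivalent = 15.17 × 24/6 ≈ 60.68 kt.
61 kt ≥ 30 kt ⇒ rapid intensification.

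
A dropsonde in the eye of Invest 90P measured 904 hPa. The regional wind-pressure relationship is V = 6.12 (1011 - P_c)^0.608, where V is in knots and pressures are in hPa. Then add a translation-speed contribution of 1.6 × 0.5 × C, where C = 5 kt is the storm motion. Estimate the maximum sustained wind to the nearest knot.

ΔP = 1011 − 904 = 107 hPa.
107^0.608 ≈ 17.134.
V ≈ 6.12 × 17.134 ≈ 104.9 kt.
Translation term: 1.6 × 0.5 × 5 = 4 kt.
Corrected V ≈ 108.9 kt → 109 kt.

109 kt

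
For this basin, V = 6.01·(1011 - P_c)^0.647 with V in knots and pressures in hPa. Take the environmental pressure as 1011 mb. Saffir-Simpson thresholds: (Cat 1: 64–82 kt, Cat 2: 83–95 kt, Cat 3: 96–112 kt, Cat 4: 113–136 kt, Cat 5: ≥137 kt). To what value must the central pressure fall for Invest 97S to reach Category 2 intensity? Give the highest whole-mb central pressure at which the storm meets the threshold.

Category 2 begins at V = 83 kt.
Required ΔP = (83/6.01)^(1/0.647) = 13.810^1.546 ≈ 57.85 mb.
P_c ≤ 1011 − 57.85 = 953.15, so the highest integer P_c is 953 mb.

953 mb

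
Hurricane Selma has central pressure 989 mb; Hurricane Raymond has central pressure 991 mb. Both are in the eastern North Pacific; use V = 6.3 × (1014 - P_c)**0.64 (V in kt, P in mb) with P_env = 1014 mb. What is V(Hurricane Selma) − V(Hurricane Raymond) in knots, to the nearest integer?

Hurricane Selma: ΔP = 25; V ≈ 6.3 × 25^0.64 ≈ 49.43 kt.
Hurricane Raymond: ΔP = 23; V ≈ 6.3 × 23^0.64 ≈ 46.86 kt.
Difference ≈ 49.43 − 46.86 = 2.57 → 3 kt.

3 kt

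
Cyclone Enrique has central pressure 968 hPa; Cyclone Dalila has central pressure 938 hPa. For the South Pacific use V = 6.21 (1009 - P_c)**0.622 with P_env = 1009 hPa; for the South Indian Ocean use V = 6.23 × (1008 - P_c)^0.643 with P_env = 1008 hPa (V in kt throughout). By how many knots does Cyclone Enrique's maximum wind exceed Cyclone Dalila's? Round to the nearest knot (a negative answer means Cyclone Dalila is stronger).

-33 kt

Cyclone Enrique: ΔP = 41; V ≈ 6.21 × 41^0.622 ≈ 62.55 kt.
Cyclone Dalila: ΔP = 70; V ≈ 6.23 × 70^0.643 ≈ 95.69 kt.
Difference ≈ 62.55 − 95.69 = -33.14 → -33 kt.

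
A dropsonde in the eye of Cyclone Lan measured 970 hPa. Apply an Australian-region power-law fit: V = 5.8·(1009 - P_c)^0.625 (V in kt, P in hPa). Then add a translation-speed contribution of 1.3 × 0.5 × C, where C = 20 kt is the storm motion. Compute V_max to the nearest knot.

70 kt

ΔP = 1009 − 970 = 39 hPa.
39^0.625 ≈ 9.872.
V ≈ 5.8 × 9.872 ≈ 57.3 kt.
Translation term: 1.3 × 0.5 × 20 = 13 kt.
Corrected V ≈ 70.3 kt → 70 kt.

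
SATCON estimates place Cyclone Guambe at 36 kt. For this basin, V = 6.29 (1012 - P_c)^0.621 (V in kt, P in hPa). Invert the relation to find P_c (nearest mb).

995 mb

ΔP = (V / 6.29)^(1/0.621) = (36/6.29)^1.610.
36/6.29 = 5.723; 5.723^1.610 ≈ 16.60 mb.
P_c = 1012 − 16.60 = 995.40 ≈ 995 mb.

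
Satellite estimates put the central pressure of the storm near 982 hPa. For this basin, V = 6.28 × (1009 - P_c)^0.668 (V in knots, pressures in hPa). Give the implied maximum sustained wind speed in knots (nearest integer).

57 kt

ΔP = 1009 − 982 = 27 hPa.
27^0.668 ≈ 9.040.
V ≈ 6.28 × 9.040 ≈ 56.8 kt.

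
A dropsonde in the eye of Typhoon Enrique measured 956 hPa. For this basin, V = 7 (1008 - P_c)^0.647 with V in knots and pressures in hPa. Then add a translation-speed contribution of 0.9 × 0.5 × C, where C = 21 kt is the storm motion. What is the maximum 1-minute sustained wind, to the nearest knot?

ΔP = 1008 − 956 = 52 hPa.
52^0.647 ≈ 12.890.
V ≈ 7 × 12.890 ≈ 90.2 kt.
Translation term: 0.9 × 0.5 × 21 = 9.45 kt.
Corrected V ≈ 99.65 kt → 100 kt.

100 kt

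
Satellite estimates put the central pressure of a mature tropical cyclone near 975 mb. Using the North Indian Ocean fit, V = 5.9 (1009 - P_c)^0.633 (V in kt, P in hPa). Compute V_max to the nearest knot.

55 kt

ΔP = 1009 − 975 = 34 mb.
34^0.633 ≈ 9.320.
V ≈ 5.9 × 9.320 ≈ 55.0 kt.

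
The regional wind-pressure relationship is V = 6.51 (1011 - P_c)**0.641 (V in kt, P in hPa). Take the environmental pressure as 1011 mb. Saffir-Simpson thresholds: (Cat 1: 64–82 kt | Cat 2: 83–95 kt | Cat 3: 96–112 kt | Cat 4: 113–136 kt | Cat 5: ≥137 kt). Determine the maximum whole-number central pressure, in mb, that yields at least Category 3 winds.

Category 3 begins at V = 96 kt.
Required ΔP = (96/6.51)^(1/0.641) = 14.747^1.560 ≈ 66.56 mb.
P_c ≤ 1011 − 66.56 = 944.44, so the highest integer P_c is 944 mb.

944 mb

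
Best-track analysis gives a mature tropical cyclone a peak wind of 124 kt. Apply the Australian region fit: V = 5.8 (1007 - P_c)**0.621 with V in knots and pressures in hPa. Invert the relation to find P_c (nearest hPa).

868 hPa

ΔP = (V / 5.8)^(1/0.621) = (124/5.8)^1.610.
124/5.8 = 21.379; 21.379^1.610 ≈ 138.58 hPa.
P_c = 1007 − 138.58 = 868.42 ≈ 868 hPa.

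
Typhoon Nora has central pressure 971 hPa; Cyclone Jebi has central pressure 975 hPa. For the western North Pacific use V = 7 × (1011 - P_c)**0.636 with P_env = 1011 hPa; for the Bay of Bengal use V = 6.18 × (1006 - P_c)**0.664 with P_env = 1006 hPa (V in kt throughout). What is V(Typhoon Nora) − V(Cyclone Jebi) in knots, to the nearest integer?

13 kt

Typhoon Nora: ΔP = 40; V ≈ 7 × 40^0.636 ≈ 73.12 kt.
Cyclone Jebi: ΔP = 31; V ≈ 6.18 × 31^0.664 ≈ 60.43 kt.
Difference ≈ 73.12 − 60.43 = 12.69 → 13 kt.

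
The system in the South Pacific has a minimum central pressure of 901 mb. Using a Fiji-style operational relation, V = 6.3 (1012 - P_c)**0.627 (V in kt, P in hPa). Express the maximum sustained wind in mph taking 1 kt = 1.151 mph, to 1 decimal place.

ΔP = 1012 − 901 = 111 mb.
V ≈ 6.3 × 111^0.627 = 6.3 × 19.161 ≈ 120.714 kt.
120.714 × 1.151 ≈ 138.94 mph → 138.9 mph.

138.9 mph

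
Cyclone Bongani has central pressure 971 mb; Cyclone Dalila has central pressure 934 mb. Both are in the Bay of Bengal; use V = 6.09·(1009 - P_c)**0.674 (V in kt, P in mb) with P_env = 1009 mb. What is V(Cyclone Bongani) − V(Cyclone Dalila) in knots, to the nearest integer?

-41 kt

Cyclone Bongani: ΔP = 38; V ≈ 6.09 × 38^0.674 ≈ 70.70 kt.
Cyclone Dalila: ΔP = 75; V ≈ 6.09 × 75^0.674 ≈ 111.79 kt.
Difference ≈ 70.70 − 111.79 = -41.09 → -41 kt.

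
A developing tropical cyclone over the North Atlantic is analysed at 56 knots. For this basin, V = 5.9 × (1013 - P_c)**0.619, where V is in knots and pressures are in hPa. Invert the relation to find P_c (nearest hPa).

975 hPa

ΔP = (V / 5.9)^(1/0.619) = (56/5.9)^1.616.
56/5.9 = 9.492; 9.492^1.616 ≈ 37.92 hPa.
P_c = 1013 − 37.92 = 975.08 ≈ 975 hPa.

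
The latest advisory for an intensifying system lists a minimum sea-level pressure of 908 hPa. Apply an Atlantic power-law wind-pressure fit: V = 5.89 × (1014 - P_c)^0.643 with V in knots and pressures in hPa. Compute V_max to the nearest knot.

118 kt

ΔP = 1014 − 908 = 106 hPa.
106^0.643 ≈ 20.057.
V ≈ 5.89 × 20.057 ≈ 118.1 kt.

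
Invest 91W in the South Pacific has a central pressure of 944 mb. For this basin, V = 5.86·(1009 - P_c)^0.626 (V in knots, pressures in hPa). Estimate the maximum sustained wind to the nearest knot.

ΔP = 1009 − 944 = 65 mb.
65^0.626 ≈ 13.642.
V ≈ 5.86 × 13.642 ≈ 79.9 kt.

80 kt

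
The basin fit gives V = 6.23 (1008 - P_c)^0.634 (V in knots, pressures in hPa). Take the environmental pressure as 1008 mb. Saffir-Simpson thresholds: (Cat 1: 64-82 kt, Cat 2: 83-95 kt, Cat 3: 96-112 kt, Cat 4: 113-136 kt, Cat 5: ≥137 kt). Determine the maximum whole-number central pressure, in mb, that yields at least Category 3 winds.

Category 3 begins at V = 96 kt.
Required ΔP = (96/6.23)^(1/0.634) = 15.409^1.577 ≈ 74.73 mb.
P_c ≤ 1008 − 74.73 = 933.27, so the highest integer P_c is 933 mb.

933 mb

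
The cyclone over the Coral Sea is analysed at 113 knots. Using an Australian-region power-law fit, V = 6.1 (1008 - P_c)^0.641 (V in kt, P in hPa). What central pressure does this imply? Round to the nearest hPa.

ΔP = (V / 6.1)^(1/0.641) = (113/6.1)^1.560.
113/6.1 = 18.525; 18.525^1.560 ≈ 95.01 hPa.
P_c = 1008 − 95.01 = 912.99 ≈ 913 hPa.

913 hPa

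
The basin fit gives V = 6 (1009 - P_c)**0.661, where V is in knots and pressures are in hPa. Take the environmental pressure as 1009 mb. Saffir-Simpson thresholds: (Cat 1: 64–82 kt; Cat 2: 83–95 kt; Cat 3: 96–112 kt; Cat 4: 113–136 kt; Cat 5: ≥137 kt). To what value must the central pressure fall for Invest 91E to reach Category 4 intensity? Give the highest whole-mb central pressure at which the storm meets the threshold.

Category 4 begins at V = 113 kt.
Required ΔP = (113/6)^(1/0.661) = 18.833^1.513 ≈ 84.88 mb.
P_c ≤ 1009 − 84.88 = 924.12, so the highest integer P_c is 924 mb.

924 mb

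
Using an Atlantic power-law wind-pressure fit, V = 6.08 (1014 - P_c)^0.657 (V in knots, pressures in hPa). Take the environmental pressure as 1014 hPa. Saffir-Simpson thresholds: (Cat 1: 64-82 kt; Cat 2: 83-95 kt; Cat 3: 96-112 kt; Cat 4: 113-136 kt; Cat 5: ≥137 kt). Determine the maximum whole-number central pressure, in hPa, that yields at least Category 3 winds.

947 hPa

Category 3 begins at V = 96 kt.
Required ΔP = (96/6.08)^(1/0.657) = 15.789^1.522 ≈ 66.68 hPa.
P_c ≤ 1014 − 66.68 = 947.32, so the highest integer P_c is 947 hPa.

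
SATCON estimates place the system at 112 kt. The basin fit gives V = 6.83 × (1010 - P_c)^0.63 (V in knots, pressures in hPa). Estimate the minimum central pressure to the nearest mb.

ΔP = (V / 6.83)^(1/0.63) = (112/6.83)^1.587.
112/6.83 = 16.398; 16.398^1.587 ≈ 84.77 mb.
P_c = 1010 − 84.77 = 925.23 ≈ 925 mb.

925 mb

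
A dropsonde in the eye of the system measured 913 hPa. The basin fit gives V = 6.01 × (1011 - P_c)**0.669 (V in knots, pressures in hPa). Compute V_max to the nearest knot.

129 kt

ΔP = 1011 − 913 = 98 hPa.
98^0.669 ≈ 21.485.
V ≈ 6.01 × 21.485 ≈ 129.1 kt.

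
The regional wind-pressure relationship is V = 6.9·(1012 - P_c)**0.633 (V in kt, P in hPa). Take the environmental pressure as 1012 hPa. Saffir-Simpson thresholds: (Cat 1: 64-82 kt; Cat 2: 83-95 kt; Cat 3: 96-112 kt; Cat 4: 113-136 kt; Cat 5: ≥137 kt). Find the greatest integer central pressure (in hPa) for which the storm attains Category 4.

Category 4 begins at V = 113 kt.
Required ΔP = (113/6.9)^(1/0.633) = 16.377^1.580 ≈ 82.83 hPa.
P_c ≤ 1012 − 82.83 = 929.17, so the highest integer P_c is 929 hPa.

929 hPa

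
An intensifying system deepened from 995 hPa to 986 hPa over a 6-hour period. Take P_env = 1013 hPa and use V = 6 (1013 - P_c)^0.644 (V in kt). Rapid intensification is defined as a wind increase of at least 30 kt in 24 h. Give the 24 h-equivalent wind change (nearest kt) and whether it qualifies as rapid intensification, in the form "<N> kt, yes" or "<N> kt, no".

46 kt, yes

V₁: ΔP = 18, V ≈ 6 × 18^0.644 ≈ 38.60 kt.
V₂: ΔP = 27, V ≈ 6 × 27^0.644 ≈ 50.11 kt.
ΔV over 6 h = 11.51 kt → 24 h equivalent = 11.51 × 24/6 ≈ 46.04 kt.
46 kt ≥ 30 kt ⇒ rapid intensification.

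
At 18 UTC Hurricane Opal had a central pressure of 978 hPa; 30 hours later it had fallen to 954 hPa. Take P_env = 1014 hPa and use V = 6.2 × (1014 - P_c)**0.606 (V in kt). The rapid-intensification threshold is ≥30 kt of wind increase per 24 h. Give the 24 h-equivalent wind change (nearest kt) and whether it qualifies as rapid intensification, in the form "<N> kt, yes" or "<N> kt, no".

16 kt, no

V₁: ΔP = 36, V ≈ 6.2 × 36^0.606 ≈ 54.39 kt.
V₂: ΔP = 60, V ≈ 6.2 × 60^0.606 ≈ 74.12 kt.
ΔV over 30 h = 19.73 kt → 24 h equivalent = 19.73 × 24/30 ≈ 15.78 kt.
16 kt < 30 kt ⇒ not rapid intensification.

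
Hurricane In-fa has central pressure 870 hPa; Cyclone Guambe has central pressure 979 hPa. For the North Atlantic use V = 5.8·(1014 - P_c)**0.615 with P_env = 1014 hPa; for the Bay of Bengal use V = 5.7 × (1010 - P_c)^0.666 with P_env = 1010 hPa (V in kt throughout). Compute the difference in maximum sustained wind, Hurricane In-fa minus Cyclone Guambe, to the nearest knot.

67 kt

Hurricane In-fa: ΔP = 144; V ≈ 5.8 × 144^0.615 ≈ 123.26 kt.
Cyclone Guambe: ΔP = 31; V ≈ 5.7 × 31^0.666 ≈ 56.12 kt.
Difference ≈ 123.26 − 56.12 = 67.14 → 67 kt.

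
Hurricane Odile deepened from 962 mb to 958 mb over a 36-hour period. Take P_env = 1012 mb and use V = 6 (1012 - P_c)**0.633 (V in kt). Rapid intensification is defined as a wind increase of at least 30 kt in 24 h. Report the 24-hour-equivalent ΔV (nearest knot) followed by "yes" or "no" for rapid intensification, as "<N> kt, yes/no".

2 kt, no

V₁: ΔP = 50, V ≈ 6 × 50^0.633 ≈ 71.38 kt.
V₂: ΔP = 54, V ≈ 6 × 54^0.633 ≈ 74.95 kt.
ΔV over 36 h = 3.57 kt → 24 h equivalent = 3.57 × 24/36 ≈ 2.38 kt.
2 kt < 30 kt ⇒ not rapid intensification.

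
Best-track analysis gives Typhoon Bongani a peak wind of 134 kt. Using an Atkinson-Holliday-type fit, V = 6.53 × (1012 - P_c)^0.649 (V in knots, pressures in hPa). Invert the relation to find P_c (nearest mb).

907 mb

ΔP = (V / 6.53)^(1/0.649) = (134/6.53)^1.541.
134/6.53 = 20.521; 20.521^1.541 ≈ 105.16 mb.
P_c = 1012 − 105.16 = 906.84 ≈ 907 mb.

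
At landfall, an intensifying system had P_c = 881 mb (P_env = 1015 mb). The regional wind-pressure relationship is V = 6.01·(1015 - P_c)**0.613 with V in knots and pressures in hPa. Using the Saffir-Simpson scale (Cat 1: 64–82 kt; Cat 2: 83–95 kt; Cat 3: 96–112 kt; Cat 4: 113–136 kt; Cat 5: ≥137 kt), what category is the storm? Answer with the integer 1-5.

4

ΔP = 1015 − 881 = 134 mb.
V ≈ 6.01 × 134^0.613 = 6.01 × 20.13 ≈ 121 kt.
121 kt falls in the Category 4 band.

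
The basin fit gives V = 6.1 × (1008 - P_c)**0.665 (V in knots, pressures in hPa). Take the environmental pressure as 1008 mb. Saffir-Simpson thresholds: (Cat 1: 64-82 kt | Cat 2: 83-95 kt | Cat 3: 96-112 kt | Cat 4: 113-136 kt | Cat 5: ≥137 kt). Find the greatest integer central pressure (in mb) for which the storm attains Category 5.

Category 5 begins at V = 137 kt.
Required ΔP = (137/6.1)^(1/0.665) = 22.459^1.504 ≈ 107.69 mb.
P_c ≤ 1008 − 107.69 = 900.31, so the highest integer P_c is 900 mb.

900 mb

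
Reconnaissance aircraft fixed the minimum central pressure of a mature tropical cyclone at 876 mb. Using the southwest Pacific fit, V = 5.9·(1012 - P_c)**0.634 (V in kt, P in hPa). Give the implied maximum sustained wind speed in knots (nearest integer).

ΔP = 1012 − 876 = 136 mb.
136^0.634 ≈ 22.525.
V ≈ 5.9 × 22.525 ≈ 132.9 kt.

133 kt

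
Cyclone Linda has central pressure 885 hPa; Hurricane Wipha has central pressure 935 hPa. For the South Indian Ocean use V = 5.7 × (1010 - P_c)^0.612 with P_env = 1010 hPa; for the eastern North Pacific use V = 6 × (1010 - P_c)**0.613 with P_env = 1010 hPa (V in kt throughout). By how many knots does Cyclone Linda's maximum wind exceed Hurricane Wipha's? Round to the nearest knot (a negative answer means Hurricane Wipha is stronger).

25 kt

Cyclone Linda: ΔP = 125; V ≈ 5.7 × 125^0.612 ≈ 109.44 kt.
Hurricane Wipha: ΔP = 75; V ≈ 6 × 75^0.613 ≈ 84.64 kt.
Difference ≈ 109.44 − 84.64 = 24.80 → 25 kt.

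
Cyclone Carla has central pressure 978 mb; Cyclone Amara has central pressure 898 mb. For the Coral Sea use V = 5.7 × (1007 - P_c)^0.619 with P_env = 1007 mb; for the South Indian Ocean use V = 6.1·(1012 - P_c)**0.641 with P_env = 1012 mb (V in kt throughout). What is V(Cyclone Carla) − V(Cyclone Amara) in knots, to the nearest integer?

Cyclone Carla: ΔP = 29; V ≈ 5.7 × 29^0.619 ≈ 45.82 kt.
Cyclone Amara: ΔP = 114; V ≈ 6.1 × 114^0.641 ≈ 127.00 kt.
Difference ≈ 45.82 − 127.00 = -81.18 → -81 kt.

-81 kt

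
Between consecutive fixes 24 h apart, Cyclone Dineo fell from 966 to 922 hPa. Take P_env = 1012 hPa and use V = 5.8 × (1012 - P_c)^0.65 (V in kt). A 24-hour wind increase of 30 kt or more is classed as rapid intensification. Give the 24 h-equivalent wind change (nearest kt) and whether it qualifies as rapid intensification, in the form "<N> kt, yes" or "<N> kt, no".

V₁: ΔP = 46, V ≈ 5.8 × 46^0.65 ≈ 69.86 kt.
V₂: ΔP = 90, V ≈ 5.8 × 90^0.65 ≈ 108.07 kt.
ΔV over 24 h = 38.21 kt → 24 h equivalent = 38.21 × 24/24 ≈ 38.21 kt.
38 kt ≥ 30 kt ⇒ rapid intensification.

38 kt, yes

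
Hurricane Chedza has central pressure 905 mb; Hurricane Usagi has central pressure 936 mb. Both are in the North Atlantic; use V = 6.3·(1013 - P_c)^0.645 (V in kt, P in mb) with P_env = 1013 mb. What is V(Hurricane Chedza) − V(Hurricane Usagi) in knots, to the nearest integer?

25 kt

Hurricane Chedza: ΔP = 108; V ≈ 6.3 × 108^0.645 ≈ 129.09 kt.
Hurricane Usagi: ΔP = 77; V ≈ 6.3 × 77^0.645 ≈ 103.78 kt.
Difference ≈ 129.09 − 103.78 = 25.31 → 25 kt.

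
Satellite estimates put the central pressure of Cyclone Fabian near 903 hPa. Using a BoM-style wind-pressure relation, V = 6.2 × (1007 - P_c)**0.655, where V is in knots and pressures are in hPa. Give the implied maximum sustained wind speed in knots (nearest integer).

ΔP = 1007 − 903 = 104 hPa.
104^0.655 ≈ 20.949.
V ≈ 6.2 × 20.949 ≈ 129.9 kt.

130 kt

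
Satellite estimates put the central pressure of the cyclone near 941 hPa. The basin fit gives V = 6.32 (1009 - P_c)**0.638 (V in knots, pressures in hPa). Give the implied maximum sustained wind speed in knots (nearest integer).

93 kt

ΔP = 1009 − 941 = 68 hPa.
68^0.638 ≈ 14.762.
V ≈ 6.32 × 14.762 ≈ 93.3 kt.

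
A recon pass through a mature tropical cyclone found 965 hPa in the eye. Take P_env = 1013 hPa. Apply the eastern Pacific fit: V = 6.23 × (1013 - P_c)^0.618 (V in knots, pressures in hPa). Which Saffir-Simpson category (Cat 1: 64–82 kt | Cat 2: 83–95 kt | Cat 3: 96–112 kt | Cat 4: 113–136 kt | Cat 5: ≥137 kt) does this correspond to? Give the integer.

ΔP = 1013 − 965 = 48 hPa.
V ≈ 6.23 × 48^0.618 = 6.23 × 10.94 ≈ 68 kt.
68 kt falls in the Category 1 band.

1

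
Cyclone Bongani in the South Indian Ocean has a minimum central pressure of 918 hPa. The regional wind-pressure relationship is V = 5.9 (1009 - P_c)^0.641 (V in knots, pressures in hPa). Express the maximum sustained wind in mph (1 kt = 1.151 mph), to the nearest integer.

122 mph

ΔP = 1009 − 918 = 91 hPa.
V ≈ 5.9 × 91^0.641 = 5.9 × 18.020 ≈ 106.316 kt.
106.316 × 1.151 ≈ 122.37 mph → 122 mph.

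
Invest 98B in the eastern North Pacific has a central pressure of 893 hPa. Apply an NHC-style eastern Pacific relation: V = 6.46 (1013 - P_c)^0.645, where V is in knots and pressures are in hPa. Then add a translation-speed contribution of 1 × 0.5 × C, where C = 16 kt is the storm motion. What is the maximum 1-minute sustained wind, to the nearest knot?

ΔP = 1013 − 893 = 120 hPa.
120^0.645 ≈ 21.932.
V ≈ 6.46 × 21.932 ≈ 141.7 kt.
Translation term: 1 × 0.5 × 16 = 8 kt.
Corrected V ≈ 149.7 kt → 150 kt.

150 kt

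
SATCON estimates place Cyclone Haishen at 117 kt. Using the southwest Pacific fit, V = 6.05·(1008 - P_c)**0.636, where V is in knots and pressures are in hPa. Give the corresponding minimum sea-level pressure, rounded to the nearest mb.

903 mb

ΔP = (V / 6.05)^(1/0.636) = (117/6.05)^1.572.
117/6.05 = 19.339; 19.339^1.572 ≈ 105.36 mb.
P_c = 1008 − 105.36 = 902.64 ≈ 903 mb.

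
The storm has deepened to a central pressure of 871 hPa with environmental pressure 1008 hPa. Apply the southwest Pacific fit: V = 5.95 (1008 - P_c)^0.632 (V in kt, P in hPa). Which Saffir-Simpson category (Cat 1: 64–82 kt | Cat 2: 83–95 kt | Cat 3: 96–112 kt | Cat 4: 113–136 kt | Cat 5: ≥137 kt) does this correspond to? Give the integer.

ΔP = 1008 − 871 = 137 hPa.
V ≈ 5.95 × 137^0.632 = 5.95 × 22.41 ≈ 133 kt.
133 kt falls in the Category 4 band.

4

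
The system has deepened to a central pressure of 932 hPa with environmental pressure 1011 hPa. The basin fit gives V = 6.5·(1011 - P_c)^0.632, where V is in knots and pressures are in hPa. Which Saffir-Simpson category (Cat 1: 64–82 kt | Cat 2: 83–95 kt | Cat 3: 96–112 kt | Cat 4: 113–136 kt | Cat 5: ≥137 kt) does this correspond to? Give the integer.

3

ΔP = 1011 − 932 = 79 hPa.
V ≈ 6.5 × 79^0.632 = 6.5 × 15.82 ≈ 103 kt.
103 kt falls in the Category 3 band.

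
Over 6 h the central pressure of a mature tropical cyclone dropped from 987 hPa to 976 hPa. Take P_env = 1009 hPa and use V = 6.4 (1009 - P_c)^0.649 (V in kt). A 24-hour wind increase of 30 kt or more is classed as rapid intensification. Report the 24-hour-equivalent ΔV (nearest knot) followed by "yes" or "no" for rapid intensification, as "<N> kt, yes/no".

V₁: ΔP = 22, V ≈ 6.4 × 22^0.649 ≈ 47.58 kt.
V₂: ΔP = 33, V ≈ 6.4 × 33^0.649 ≈ 61.90 kt.
ΔV over 6 h = 14.32 kt → 24 h equivalent = 14.32 × 24/6 ≈ 57.28 kt.
57 kt ≥ 30 kt ⇒ rapid intensification.

57 kt, yes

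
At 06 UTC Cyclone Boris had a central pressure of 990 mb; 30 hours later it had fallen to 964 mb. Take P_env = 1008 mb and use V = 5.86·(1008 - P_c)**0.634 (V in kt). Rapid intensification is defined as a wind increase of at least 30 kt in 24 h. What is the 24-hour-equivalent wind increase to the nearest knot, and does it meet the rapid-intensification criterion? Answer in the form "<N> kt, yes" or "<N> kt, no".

V₁: ΔP = 18, V ≈ 5.86 × 18^0.634 ≈ 36.62 kt.
V₂: ΔP = 44, V ≈ 5.86 × 44^0.634 ≈ 64.54 kt.
ΔV over 30 h = 27.92 kt → 24 h equivalent = 27.92 × 24/30 ≈ 22.34 kt.
22 kt < 30 kt ⇒ not rapid intensification.

22 kt, no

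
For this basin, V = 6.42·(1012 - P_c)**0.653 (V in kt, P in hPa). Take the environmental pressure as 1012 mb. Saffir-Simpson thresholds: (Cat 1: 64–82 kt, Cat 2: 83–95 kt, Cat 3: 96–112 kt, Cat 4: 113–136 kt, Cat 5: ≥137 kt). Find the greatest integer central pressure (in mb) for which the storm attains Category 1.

978 mb

Category 1 begins at V = 64 kt.
Required ΔP = (64/6.42)^(1/0.653) = 9.969^1.531 ≈ 33.83 mb.
P_c ≤ 1012 − 33.83 = 978.17, so the highest integer P_c is 978 mb.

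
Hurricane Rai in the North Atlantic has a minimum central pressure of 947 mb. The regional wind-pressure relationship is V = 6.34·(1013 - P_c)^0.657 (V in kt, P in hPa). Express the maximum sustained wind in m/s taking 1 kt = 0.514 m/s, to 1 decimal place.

ΔP = 1013 − 947 = 66 mb.
V ≈ 6.34 × 66^0.657 = 6.34 × 15.683 ≈ 99.433 kt.
99.433 × 0.514 ≈ 51.11 m/s → 51.1 m/s.

51.1 m/s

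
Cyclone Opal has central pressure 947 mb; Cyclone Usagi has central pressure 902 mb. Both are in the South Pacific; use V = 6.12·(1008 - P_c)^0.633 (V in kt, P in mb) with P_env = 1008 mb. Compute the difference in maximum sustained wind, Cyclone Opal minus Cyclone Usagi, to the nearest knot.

Cyclone Opal: ΔP = 61; V ≈ 6.12 × 61^0.633 ≈ 82.58 kt.
Cyclone Usagi: ΔP = 106; V ≈ 6.12 × 106^0.633 ≈ 117.16 kt.
Difference ≈ 82.58 − 117.16 = -34.58 → -35 kt.

-35 kt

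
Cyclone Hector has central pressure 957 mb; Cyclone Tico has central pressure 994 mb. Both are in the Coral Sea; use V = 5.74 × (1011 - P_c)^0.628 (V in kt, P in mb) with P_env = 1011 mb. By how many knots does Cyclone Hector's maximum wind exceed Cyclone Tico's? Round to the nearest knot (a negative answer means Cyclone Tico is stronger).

Cyclone Hector: ΔP = 54; V ≈ 5.74 × 54^0.628 ≈ 70.28 kt.
Cyclone Tico: ΔP = 17; V ≈ 5.74 × 17^0.628 ≈ 34.01 kt.
Difference ≈ 70.28 − 34.01 = 36.27 → 36 kt.

36 kt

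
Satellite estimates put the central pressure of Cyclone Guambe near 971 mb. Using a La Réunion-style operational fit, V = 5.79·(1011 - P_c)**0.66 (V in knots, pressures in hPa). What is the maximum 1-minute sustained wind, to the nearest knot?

ΔP = 1011 − 971 = 40 mb.
40^0.66 ≈ 11.412.
V ≈ 5.79 × 11.412 ≈ 66.1 kt.

66 kt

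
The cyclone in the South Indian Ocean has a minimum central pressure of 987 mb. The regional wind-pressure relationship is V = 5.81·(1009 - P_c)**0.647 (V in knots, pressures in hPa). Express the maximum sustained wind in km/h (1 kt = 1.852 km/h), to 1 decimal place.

ΔP = 1009 − 987 = 22 mb.
V ≈ 5.81 × 22^0.647 = 5.81 × 7.388 ≈ 42.926 kt.
42.926 × 1.852 ≈ 79.50 km/h → 79.5 km/h.

79.5 km/h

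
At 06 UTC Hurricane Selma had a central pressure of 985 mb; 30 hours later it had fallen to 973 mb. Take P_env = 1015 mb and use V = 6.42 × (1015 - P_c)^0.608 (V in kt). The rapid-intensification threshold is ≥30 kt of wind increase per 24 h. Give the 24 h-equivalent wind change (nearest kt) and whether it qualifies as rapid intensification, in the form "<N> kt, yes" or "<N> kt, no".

V₁: ΔP = 30, V ≈ 6.42 × 30^0.608 ≈ 50.77 kt.
V₂: ΔP = 42, V ≈ 6.42 × 42^0.608 ≈ 62.30 kt.
ΔV over 30 h = 11.53 kt → 24 h equivalent = 11.53 × 24/30 ≈ 9.22 kt.
9 kt < 30 kt ⇒ not rapid intensification.

9 kt, no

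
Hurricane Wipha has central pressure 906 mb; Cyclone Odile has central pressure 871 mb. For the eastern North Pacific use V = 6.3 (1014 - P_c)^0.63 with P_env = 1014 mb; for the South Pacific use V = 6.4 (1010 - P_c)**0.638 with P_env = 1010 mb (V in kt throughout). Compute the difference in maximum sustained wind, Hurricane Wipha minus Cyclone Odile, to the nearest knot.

Hurricane Wipha: ΔP = 108; V ≈ 6.3 × 108^0.63 ≈ 120.34 kt.
Cyclone Odile: ΔP = 139; V ≈ 6.4 × 139^0.638 ≈ 149.08 kt.
Difference ≈ 120.34 − 149.08 = -28.74 → -29 kt.

-29 kt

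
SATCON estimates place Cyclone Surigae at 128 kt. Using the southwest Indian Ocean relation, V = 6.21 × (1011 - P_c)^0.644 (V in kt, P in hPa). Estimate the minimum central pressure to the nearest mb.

901 mb

ΔP = (V / 6.21)^(1/0.644) = (128/6.21)^1.553.
128/6.21 = 20.612; 20.612^1.553 ≈ 109.79 mb.
P_c = 1011 − 109.79 = 901.21 ≈ 901 mb.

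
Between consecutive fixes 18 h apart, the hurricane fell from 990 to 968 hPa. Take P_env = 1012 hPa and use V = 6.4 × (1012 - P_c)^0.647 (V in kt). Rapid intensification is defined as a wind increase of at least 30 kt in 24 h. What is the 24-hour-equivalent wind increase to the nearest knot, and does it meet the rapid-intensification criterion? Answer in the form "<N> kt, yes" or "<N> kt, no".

V₁: ΔP = 22, V ≈ 6.4 × 22^0.647 ≈ 47.29 kt.
V₂: ΔP = 44, V ≈ 6.4 × 44^0.647 ≈ 74.04 kt.
ΔV over 18 h = 26.75 kt → 24 h equivalent = 26.75 × 24/18 ≈ 35.67 kt.
36 kt ≥ 30 kt ⇒ rapid intensification.

36 kt, yes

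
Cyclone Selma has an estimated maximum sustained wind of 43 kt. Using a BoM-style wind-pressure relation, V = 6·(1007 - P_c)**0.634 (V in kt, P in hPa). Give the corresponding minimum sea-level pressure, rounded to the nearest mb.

985 mb

ΔP = (V / 6)^(1/0.634) = (43/6)^1.577.
43/6 = 7.167; 7.167^1.577 ≈ 22.34 mb.
P_c = 1007 − 22.34 = 984.66 ≈ 985 mb.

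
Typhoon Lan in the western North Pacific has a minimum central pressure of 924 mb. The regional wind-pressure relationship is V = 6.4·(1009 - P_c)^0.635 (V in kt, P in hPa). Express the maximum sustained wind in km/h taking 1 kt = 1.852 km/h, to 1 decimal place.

199.1 km/h

ΔP = 1009 − 924 = 85 mb.
V ≈ 6.4 × 85^0.635 = 6.4 × 16.795 ≈ 107.488 kt.
107.488 × 1.852 ≈ 199.07 km/h → 199.1 km/h.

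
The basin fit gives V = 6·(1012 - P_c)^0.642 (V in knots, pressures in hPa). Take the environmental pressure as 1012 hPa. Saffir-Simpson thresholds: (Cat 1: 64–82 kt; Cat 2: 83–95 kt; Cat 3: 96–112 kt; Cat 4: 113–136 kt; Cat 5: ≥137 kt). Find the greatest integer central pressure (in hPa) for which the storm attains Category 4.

915 hPa

Category 4 begins at V = 113 kt.
Required ΔP = (113/6)^(1/0.642) = 18.833^1.558 ≈ 96.80 hPa.
P_c ≤ 1012 − 96.80 = 915.20, so the highest integer P_c is 915 hPa.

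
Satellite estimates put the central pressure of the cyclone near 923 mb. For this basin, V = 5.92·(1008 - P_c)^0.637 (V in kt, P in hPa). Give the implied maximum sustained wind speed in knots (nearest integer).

100 kt

ΔP = 1008 − 923 = 85 mb.
85^0.637 ≈ 16.945.
V ≈ 5.92 × 16.945 ≈ 100.3 kt.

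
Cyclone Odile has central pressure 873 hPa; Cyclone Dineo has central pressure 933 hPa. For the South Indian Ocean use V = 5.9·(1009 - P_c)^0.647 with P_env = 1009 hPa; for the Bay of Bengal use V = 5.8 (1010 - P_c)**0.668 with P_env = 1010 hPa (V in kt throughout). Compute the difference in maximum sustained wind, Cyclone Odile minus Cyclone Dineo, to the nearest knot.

Cyclone Odile: ΔP = 136; V ≈ 5.9 × 136^0.647 ≈ 141.66 kt.
Cyclone Dineo: ΔP = 77; V ≈ 5.8 × 77^0.668 ≈ 105.59 kt.
Difference ≈ 141.66 − 105.59 = 36.07 → 36 kt.

36 kt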